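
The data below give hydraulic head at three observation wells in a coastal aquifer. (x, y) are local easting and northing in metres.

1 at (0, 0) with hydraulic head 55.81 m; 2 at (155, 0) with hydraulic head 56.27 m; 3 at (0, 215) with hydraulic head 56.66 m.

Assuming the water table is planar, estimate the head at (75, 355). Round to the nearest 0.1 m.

57.4 m

∂h/∂x = (56.27 − 55.81) / (155 − 0) = +0.002968
∂h/∂y = (56.66 − 55.81) / (215 − 0) = +0.003953
h(75, 355) = 55.81 + (+0.002968)·(75) + (+0.003953)·(355) = 55.81 +0.223 +1.403 = 57.436 m.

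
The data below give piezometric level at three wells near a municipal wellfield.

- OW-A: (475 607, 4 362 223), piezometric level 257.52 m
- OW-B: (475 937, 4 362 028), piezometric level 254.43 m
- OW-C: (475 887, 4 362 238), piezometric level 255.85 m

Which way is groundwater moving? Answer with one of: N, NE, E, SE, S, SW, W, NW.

Three-point gradient (reference OW-A): Δ to OW-B = (330, -195, -3.09), Δ to OW-C = (280, 15, -1.67).
∂h/∂x = -0.006247, ∂h/∂y = +0.005275 (det = 59550).
Flow = −∇h = (+0.006247 east, -0.005275 north), which points southeast.

SE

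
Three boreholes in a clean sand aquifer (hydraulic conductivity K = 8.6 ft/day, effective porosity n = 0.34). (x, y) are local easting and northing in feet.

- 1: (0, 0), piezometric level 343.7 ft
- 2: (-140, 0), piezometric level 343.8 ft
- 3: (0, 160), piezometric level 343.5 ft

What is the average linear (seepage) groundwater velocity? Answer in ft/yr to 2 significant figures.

∂h/∂x = (343.8 − 343.7) / (-140 − 0) = -0.0007143
∂h/∂y = (343.5 − 343.7) / (160 − 0) = -0.001250
|∇h| = √(-0.0007143² + -0.001250²) = 0.00144
Seepage velocity v = K·i/n = 8.6 × 0.00144 / 0.34 = 0.03642 ft/day = 13.3 ft/yr.

13 ft/yr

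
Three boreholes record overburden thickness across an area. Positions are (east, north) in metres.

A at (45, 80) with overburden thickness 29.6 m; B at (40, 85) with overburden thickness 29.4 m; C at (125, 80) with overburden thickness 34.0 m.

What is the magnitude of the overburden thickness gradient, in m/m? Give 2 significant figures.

0.057 m/m

With d = a·x + b·y + c and A as origin, the differences give:
  (-5)·a + 5·b = -0.2
  80·a + 0·b = +4.4
Eliminate b (×0 and ×5, subtract): -400·a = -22.00 → a = ∂d/∂x = +0.05500
Back-substitute: b = ∂d/∂y = +0.01500.
|∇f| = √(0.05500² + 0.01500²) = 0.05701 m/m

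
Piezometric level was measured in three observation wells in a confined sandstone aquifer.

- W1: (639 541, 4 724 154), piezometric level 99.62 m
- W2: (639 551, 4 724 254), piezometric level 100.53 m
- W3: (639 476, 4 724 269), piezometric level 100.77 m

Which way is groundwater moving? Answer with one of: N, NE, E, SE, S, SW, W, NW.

S

Three-point gradient (reference W1): Δ to W2 = (10, 100, +0.91), Δ to W3 = (-65, 115, +1.15).
∂h/∂x = -0.001353, ∂h/∂y = +0.009235 (det = 7650).
Flow = −∇h = (+0.001353 east, -0.009235 north), which points south.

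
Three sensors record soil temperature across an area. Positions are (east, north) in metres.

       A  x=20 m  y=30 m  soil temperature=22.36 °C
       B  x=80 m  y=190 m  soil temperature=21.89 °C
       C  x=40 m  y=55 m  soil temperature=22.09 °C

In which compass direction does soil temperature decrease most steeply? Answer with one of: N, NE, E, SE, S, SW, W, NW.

Differences from A: to B (Δx, Δy, Δh) = (60, 160, -0.47); to C = (20, 25, -0.27).
Determinant of the coordinate differences = 60·25 − 20·160 = -1700.
∂T/∂x = [(-0.47)·25 − (-0.27)·160] / -1700 = -0.01850
∂T/∂y = [60·(-0.27) − 20·(-0.47)] / -1700 = +0.004000
Steepest decrease is along −∇f = (+0.01850 E, -0.004000 N) → east.

E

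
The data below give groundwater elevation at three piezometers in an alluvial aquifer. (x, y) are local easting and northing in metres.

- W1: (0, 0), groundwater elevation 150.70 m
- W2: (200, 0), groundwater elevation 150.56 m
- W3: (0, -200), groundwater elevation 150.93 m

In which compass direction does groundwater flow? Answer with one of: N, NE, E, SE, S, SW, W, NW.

NE

∂h/∂x = (150.56 − 150.70) / (200 − 0) = -0.0007000
∂h/∂y = (150.93 − 150.70) / (-200 − 0) = -0.001150
Flow = −∇h = (+0.0007000 east, +0.001150 north), which points northeast.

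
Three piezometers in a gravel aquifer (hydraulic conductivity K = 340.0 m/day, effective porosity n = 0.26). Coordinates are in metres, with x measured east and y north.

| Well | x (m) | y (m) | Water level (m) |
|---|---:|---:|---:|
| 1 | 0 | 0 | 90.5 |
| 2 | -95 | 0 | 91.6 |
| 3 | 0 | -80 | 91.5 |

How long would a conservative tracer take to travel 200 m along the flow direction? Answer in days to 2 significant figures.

∂h/∂x = (91.6 − 90.5) / (-95 − 0) = -0.01158
∂h/∂y = (91.5 − 90.5) / (-80 − 0) = -0.01250
|∇h| = √(-0.01158² + -0.01250²) = 0.01704
Seepage velocity v = K·i/n = 340.0 × 0.01704 / 0.26 = 22.28 m/day.
t = 200 / 22.28 = 8.977 days.

9.0 days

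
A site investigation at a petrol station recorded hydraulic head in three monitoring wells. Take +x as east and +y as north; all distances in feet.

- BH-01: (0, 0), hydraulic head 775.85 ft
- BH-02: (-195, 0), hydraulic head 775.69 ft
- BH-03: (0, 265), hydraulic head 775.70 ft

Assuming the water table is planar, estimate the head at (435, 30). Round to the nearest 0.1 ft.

∂h/∂x = (775.69 − 775.85) / (-195 − 0) = +0.0008205
∂h/∂y = (775.70 − 775.85) / (265 − 0) = -0.0005660
h(435, 30) = 775.85 + (+0.0008205)·(435) + (-0.0005660)·(30) = 775.85 +0.357 -0.017 = 776.190 ft.

776.2 ft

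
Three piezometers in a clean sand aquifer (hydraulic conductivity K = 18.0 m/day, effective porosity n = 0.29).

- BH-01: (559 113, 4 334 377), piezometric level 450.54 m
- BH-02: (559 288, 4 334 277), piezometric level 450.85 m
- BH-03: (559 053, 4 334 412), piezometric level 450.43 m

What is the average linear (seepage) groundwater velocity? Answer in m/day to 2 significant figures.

0.33 m/day

Taking BH-01 as reference: BH-02−BH-01 = (175, -100, +0.31); BH-03−BH-01 = (-60, 35, -0.11).
Solve a·Δx + b·Δy = Δh: det = 175·35 − (-60)·(-100) = 125.
∂h/∂x = [(+0.31)·35 − (-0.11)·(-100)] / 125 = -0.001200
∂h/∂y = [175·(-0.11) − (-60)·(+0.31)] / 125 = -0.005200
|∇h| = √(-0.001200² + -0.005200²) = 0.005337
Seepage velocity v = K·i/n = 18.0 × 0.005337 / 0.29 = 0.3313 m/day.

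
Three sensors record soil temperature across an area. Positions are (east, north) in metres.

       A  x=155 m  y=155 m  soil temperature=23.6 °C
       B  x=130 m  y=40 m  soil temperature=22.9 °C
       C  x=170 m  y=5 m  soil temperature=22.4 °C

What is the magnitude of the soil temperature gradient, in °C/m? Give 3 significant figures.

Taking A as reference: B−A = (-25, -115, -0.7); C−A = (15, -150, -1.2).
Solve a·Δx + b·Δy = ΔT: det = (-25)·(-150) − 15·(-115) = 5475.
∂T/∂x = [(-0.7)·(-150) − (-1.2)·(-115)] / 5475 = -0.006027
∂T/∂y = [(-25)·(-1.2) − 15·(-0.7)] / 5475 = +0.007397
|∇f| = √(-0.006027² + 0.007397²) = 0.009542 °C/m

0.00954 °C/m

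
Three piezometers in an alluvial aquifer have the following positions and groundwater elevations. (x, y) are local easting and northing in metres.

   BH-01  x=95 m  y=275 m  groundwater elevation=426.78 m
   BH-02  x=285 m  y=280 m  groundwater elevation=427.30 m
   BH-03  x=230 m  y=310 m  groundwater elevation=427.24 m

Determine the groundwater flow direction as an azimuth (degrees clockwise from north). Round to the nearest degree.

223°

Taking BH-01 as reference: BH-02−BH-01 = (190, 5, +0.52); BH-03−BH-01 = (135, 35, +0.46).
Solve a·Δx + b·Δy = Δh: det = 190·35 − 135·5 = 5975.
∂h/∂x = [(+0.52)·35 − (+0.46)·5] / 5975 = +0.002661
∂h/∂y = [190·(+0.46) − 135·(+0.52)] / 5975 = +0.002879
Flow direction (−∇h) has components (-0.002661 E, -0.002879 N).
Azimuth = atan2(E, N) = atan2(-0.002661, -0.002879) = 222.8° ≈ 223°.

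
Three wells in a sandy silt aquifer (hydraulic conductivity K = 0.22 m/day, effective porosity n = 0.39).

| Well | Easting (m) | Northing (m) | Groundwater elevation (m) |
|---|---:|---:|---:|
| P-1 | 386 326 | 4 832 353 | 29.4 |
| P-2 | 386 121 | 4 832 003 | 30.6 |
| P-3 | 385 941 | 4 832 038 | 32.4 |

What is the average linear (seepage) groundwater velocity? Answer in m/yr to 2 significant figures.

Differences from P-1: to P-2 (Δx, Δy, Δh) = (-205, -350, +1.2); to P-3 = (-385, -315, +3.0).
Solve a·Δx + b·Δy = Δh: det = (-205)·(-315) − (-385)·(-350) = -70175.
∂h/∂x = [(+1.2)·(-315) − (+3.0)·(-350)] / -70175 = -0.009576
∂h/∂y = [(-205)·(+3.0) − (-385)·(+1.2)] / -70175 = +0.002180
|∇h| = √(-0.009576² + 0.002180²) = 0.009821
Seepage velocity v = K·i/n = 0.22 × 0.009821 / 0.39 = 0.00554 m/day = 2.023 m/yr.

2.0 m/yr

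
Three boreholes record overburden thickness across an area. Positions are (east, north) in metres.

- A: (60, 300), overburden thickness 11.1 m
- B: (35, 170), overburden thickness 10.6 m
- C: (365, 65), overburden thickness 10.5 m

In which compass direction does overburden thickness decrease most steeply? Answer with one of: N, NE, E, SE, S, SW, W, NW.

Taking A as reference: B−A = (-25, -130, -0.5); C−A = (305, -235, -0.6).
Solve a·Δx + b·Δy = Δd: det = (-25)·(-235) − 305·(-130) = 45525.
∂d/∂x = [(-0.5)·(-235) − (-0.6)·(-130)] / 45525 = +0.0008677
∂d/∂y = [(-25)·(-0.6) − 305·(-0.5)] / 45525 = +0.003679
Steepest decrease is along −∇f = (-0.0008677 E, -0.003679 N) → south.

S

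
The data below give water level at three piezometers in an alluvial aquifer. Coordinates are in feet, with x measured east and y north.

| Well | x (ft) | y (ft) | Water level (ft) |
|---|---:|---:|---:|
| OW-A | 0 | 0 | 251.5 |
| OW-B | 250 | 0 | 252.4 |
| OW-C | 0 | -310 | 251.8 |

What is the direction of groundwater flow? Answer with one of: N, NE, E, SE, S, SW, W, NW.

W

∂h/∂x = (252.4 − 251.5) / (250 − 0) = +0.003600
∂h/∂y = (251.8 − 251.5) / (-310 − 0) = -0.0009677
Flow = −∇h = (-0.003600 east, +0.0009677 north), which points west.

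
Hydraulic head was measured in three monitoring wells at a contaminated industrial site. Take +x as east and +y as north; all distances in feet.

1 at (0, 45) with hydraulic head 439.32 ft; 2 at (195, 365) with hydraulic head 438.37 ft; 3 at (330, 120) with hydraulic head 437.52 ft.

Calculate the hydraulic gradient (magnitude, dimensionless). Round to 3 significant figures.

Three-point gradient (reference 1): Δ to 2 = (195, 320, -0.95), Δ to 3 = (330, 75, -1.80).
∂h/∂x = -0.005548, ∂h/∂y = +0.0004122 (det = -90975).
|∇h| = √(-0.005548² + 0.0004122²) = 0.005563

0.00556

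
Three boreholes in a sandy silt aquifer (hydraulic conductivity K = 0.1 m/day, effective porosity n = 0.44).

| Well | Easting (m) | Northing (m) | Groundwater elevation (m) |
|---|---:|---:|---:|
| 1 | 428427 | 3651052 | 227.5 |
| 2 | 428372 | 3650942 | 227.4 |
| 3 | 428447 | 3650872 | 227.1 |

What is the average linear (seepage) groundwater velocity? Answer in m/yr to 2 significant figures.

0.24 m/yr

Three-point gradient (reference 1): Δ to 2 = (-55, -110, -0.1), Δ to 3 = (20, -180, -0.4).
∂h/∂x = -0.002149, ∂h/∂y = +0.001983 (det = 12100).
|∇h| = √(-0.002149² + 0.001983²) = 0.002924
Seepage velocity v = K·i/n = 0.1 × 0.002924 / 0.44 = 0.0006645 m/day = 0.2427 m/yr.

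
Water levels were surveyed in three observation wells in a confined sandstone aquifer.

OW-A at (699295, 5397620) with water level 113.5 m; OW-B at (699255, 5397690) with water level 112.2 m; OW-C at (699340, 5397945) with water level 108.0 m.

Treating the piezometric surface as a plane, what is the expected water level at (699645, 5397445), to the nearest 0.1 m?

With h = a·x + b·y + c and OW-A as origin, the differences give:
  (-40)·a + 70·b = -1.3
  45·a + 325·b = -5.5
Eliminate b (×325 and ×70, subtract): -16150·a = -37.50 → a = ∂h/∂x = +0.002322
Back-substitute: b = ∂h/∂y = -0.01724.
h(699645, 5397445) = 113.5 + (+0.002322)·(350) + (-0.01724)·(-175) = 113.5 +0.813 +3.018 = 117.330 m.

117.3 m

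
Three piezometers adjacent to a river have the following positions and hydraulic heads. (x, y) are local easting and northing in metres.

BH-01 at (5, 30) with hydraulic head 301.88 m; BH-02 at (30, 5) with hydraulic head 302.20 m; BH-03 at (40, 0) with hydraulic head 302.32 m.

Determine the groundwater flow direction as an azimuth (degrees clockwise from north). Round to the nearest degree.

278°

Taking BH-01 as reference: BH-02−BH-01 = (25, -25, +0.32); BH-03−BH-01 = (35, -30, +0.44).
Determinant of the coordinate differences = 25·(-30) − 35·(-25) = 125.
∂h/∂x = [(+0.32)·(-30) − (+0.44)·(-25)] / 125 = +0.01120
∂h/∂y = [25·(+0.44) − 35·(+0.32)] / 125 = -0.001600
Flow direction (−∇h) has components (-0.01120 E, +0.001600 N).
Azimuth = atan2(E, N) = atan2(-0.01120, +0.001600) = 278.1° ≈ 278°.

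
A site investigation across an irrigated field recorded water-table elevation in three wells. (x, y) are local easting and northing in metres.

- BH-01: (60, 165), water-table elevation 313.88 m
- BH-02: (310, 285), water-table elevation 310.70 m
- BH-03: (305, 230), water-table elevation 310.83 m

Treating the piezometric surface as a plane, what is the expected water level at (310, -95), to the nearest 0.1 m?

311.2 m

Taking BH-01 as reference: BH-02−BH-01 = (250, 120, -3.18); BH-03−BH-01 = (245, 65, -3.05).
Determinant of the coordinate differences = 250·65 − 245·120 = -13150.
∂h/∂x = [(-3.18)·65 − (-3.05)·120] / -13150 = -0.01211
∂h/∂y = [250·(-3.05) − 245·(-3.18)] / -13150 = -0.001262
h(310, -95) = 313.88 + (-0.01211)·(250) + (-0.001262)·(-260) = 313.88 -3.029 +0.328 = 311.180 m.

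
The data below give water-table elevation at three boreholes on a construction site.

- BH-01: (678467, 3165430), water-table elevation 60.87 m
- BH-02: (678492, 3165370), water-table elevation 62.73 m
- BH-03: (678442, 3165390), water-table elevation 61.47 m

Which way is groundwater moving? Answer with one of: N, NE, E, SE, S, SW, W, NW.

Taking BH-01 as reference: BH-02−BH-01 = (25, -60, +1.86); BH-03−BH-01 = (-25, -40, +0.60).
Solve a·Δx + b·Δy = Δh: det = 25·(-40) − (-25)·(-60) = -2500.
∂h/∂x = [(+1.86)·(-40) − (+0.60)·(-60)] / -2500 = +0.01536
∂h/∂y = [25·(+0.60) − (-25)·(+1.86)] / -2500 = -0.02460
Flow = −∇h = (-0.01536 east, +0.02460 north), which points northwest.

NW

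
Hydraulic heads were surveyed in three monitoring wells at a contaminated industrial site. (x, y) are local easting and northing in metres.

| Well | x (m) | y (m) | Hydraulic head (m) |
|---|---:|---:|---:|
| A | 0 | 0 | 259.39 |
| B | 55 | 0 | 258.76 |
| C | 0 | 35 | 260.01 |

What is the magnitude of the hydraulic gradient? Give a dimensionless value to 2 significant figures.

∂h/∂x = (258.76 − 259.39) / (55 − 0) = -0.01145
∂h/∂y = (260.01 − 259.39) / (35 − 0) = +0.01771
|∇h| = √(-0.01145² + 0.01771²) = 0.02109

0.021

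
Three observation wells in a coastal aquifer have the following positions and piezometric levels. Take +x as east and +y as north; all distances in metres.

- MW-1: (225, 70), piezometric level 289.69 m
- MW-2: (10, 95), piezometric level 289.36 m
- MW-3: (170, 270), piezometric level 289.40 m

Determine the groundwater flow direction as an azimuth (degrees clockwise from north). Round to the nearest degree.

307°

With h = a·x + b·y + c and MW-1 as origin, the differences give:
  (-215)·a + 25·b = -0.33
  (-55)·a + 200·b = -0.29
Eliminate b (×200 and ×25, subtract): -41625·a = -58.750 → a = ∂h/∂x = +0.001411
Back-substitute: b = ∂h/∂y = -0.001062.
Flow direction (−∇h) has components (-0.001411 E, +0.001062 N).
Azimuth = atan2(E, N) = atan2(-0.001411, +0.001062) = 307.0° ≈ 307°.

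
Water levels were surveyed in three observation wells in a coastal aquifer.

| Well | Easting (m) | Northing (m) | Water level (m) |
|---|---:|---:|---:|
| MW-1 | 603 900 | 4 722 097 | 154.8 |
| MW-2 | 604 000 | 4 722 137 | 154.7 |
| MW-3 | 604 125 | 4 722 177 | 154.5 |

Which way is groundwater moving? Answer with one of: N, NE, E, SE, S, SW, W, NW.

With h = a·x + b·y + c and MW-1 as origin, the differences give:
  100·a + 40·b = -0.1
  225·a + 80·b = -0.3
Eliminate b (×80 and ×40, subtract): -1000·a = 4.00 → a = ∂h/∂x = -0.004000
Back-substitute: b = ∂h/∂y = +0.007500.
Flow = −∇h = (+0.004000 east, -0.007500 north), which points southeast.

SE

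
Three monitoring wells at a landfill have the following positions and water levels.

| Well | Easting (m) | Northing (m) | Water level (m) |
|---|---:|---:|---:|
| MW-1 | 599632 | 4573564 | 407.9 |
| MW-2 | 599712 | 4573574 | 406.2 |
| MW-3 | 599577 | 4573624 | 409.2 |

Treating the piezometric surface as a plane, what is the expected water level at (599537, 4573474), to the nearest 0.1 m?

Differences from MW-1: to MW-2 (Δx, Δy, Δh) = (80, 10, -1.7); to MW-3 = (-55, 60, +1.3).
Determinant of the coordinate differences = 80·60 − (-55)·10 = 5350.
∂h/∂x = [(-1.7)·60 − (+1.3)·10] / 5350 = -0.02150
∂h/∂y = [80·(+1.3) − (-55)·(-1.7)] / 5350 = +0.001963
h(599537, 4573474) = 407.9 + (-0.02150)·(-95) + (+0.001963)·(-90) = 407.9 +2.042 -0.177 = 409.765 m.

409.8 m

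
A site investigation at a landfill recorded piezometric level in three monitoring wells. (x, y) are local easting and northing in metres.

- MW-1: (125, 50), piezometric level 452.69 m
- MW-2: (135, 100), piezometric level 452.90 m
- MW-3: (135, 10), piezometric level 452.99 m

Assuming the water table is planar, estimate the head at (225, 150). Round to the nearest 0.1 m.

455.2 m

With h = a·x + b·y + c and MW-1 as origin, the differences give:
  10·a + 50·b = +0.21
  10·a + (-40)·b = +0.30
Eliminate b (×(-40) and ×50, subtract): -900·a = -23.400 → a = ∂h/∂x = +0.02600
Back-substitute: b = ∂h/∂y = -0.001000.
h(225, 150) = 452.69 + (+0.02600)·(100) + (-0.001000)·(100) = 452.69 +2.600 -0.100 = 455.190 m.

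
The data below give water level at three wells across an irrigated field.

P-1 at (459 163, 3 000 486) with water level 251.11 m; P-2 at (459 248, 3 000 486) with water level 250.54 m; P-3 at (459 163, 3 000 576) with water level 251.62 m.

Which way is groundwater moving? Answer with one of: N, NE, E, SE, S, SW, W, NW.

SE

∂h/∂x = (250.54 − 251.11) / (459248 − 459163) = -0.006706
∂h/∂y = (251.62 − 251.11) / (3000576 − 3000486) = +0.005667
Flow = −∇h = (+0.006706 east, -0.005667 north), which points southeast.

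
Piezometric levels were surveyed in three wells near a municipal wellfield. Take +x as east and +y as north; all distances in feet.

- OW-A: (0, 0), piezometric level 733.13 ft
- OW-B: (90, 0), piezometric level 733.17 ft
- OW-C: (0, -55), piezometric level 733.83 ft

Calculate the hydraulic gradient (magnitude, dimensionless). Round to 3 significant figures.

∂h/∂x = (733.17 − 733.13) / (90 − 0) = +0.0004444
∂h/∂y = (733.83 − 733.13) / (-55 − 0) = -0.01273
|∇h| = √(0.0004444² + -0.01273²) = 0.01274

0.0127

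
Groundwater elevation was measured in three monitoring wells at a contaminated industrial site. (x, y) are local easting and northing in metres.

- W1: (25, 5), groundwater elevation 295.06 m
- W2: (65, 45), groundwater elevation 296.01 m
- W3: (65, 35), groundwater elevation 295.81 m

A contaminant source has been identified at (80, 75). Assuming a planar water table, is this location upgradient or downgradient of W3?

Differences from W1: to W2 (Δx, Δy, Δh) = (40, 40, +0.95); to W3 = (40, 30, +0.75).
Solve a·Δx + b·Δy = Δh: det = 40·30 − 40·40 = -400.
∂h/∂x = [(+0.95)·30 − (+0.75)·40] / -400 = +0.003750
∂h/∂y = [40·(+0.75) − 40·(+0.95)] / -400 = +0.02000
Head at (80, 75) = 295.06 + (+0.003750)·(55) + (+0.02000)·(70) = 296.67 m.
That is higher than the 295.81 m at W3, so the point is upgradient.

upgradient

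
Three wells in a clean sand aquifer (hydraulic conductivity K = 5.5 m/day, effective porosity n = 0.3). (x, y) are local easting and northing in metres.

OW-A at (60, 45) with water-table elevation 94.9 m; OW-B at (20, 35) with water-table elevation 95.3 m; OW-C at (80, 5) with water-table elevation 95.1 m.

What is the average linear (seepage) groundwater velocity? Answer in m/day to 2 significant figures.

Differences from OW-A: to OW-B (Δx, Δy, Δh) = (-40, -10, +0.4); to OW-C = (20, -40, +0.2).
Determinant of the coordinate differences = (-40)·(-40) − 20·(-10) = 1800.
∂h/∂x = [(+0.4)·(-40) − (+0.2)·(-10)] / 1800 = -0.007778
∂h/∂y = [(-40)·(+0.2) − 20·(+0.4)] / 1800 = -0.008889
|∇h| = √(-0.007778² + -0.008889²) = 0.01181
Seepage velocity v = K·i/n = 5.5 × 0.01181 / 0.3 = 0.2165 m/day.

0.22 m/day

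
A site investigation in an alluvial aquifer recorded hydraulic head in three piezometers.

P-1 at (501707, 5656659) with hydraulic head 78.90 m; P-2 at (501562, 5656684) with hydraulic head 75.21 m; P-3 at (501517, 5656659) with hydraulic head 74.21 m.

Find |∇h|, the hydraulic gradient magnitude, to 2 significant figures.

0.025

Taking P-1 as reference: P-2−P-1 = (-145, 25, -3.69); P-3−P-1 = (-190, 0, -4.69).
Determinant of the coordinate differences = (-145)·0 − (-190)·25 = 4750.
∂h/∂x = [(-3.69)·0 − (-4.69)·25] / 4750 = +0.02468
∂h/∂y = [(-145)·(-4.69) − (-190)·(-3.69)] / 4750 = -0.004432
|∇h| = √(0.02468² + -0.004432²) = 0.02507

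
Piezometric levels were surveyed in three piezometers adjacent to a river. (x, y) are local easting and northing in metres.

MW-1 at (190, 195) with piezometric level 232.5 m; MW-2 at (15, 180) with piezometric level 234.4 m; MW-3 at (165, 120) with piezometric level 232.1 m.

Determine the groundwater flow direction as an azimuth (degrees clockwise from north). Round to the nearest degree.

128°

With h = a·x + b·y + c and MW-1 as origin, the differences give:
  (-175)·a + (-15)·b = +1.9
  (-25)·a + (-75)·b = -0.4
Eliminate b (×(-75) and ×(-15), subtract): 12750·a = -148.50 → a = ∂h/∂x = -0.01165
Back-substitute: b = ∂h/∂y = +0.009216.
Flow direction (−∇h) has components (+0.01165 E, -0.009216 N).
Azimuth = atan2(E, N) = atan2(+0.01165, -0.009216) = 128.4° ≈ 128°.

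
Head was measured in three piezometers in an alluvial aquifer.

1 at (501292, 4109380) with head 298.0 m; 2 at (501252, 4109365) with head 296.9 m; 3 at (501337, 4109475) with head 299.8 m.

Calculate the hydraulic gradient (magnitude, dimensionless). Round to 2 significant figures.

Taking 1 as reference: 2−1 = (-40, -15, -1.1); 3−1 = (45, 95, +1.8).
Solve a·Δx + b·Δy = Δh: det = (-40)·95 − 45·(-15) = -3125.
∂h/∂x = [(-1.1)·95 − (+1.8)·(-15)] / -3125 = +0.02480
∂h/∂y = [(-40)·(+1.8) − 45·(-1.1)] / -3125 = +0.007200
|∇h| = √(0.02480² + 0.007200²) = 0.02582

0.026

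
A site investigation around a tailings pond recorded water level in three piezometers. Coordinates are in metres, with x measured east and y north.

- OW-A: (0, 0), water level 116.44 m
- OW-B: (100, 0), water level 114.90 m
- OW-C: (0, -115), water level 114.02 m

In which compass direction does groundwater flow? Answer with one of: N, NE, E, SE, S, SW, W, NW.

∂h/∂x = (114.90 − 116.44) / (100 − 0) = -0.01540
∂h/∂y = (114.02 − 116.44) / (-115 − 0) = +0.02104
Flow = −∇h = (+0.01540 east, -0.02104 north), which points southeast.

SE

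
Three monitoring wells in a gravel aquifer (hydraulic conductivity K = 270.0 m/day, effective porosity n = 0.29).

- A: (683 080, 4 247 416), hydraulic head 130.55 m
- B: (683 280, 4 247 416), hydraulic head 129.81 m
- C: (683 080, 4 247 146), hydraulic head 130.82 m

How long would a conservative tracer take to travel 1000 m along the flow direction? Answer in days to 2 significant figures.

280 days

∂h/∂x = (129.81 − 130.55) / (683280 − 683080) = -0.003700
∂h/∂y = (130.82 − 130.55) / (4247146 − 4247416) = -0.0010000
|∇h| = √(-0.003700² + -0.0010000²) = 0.003833
Seepage velocity v = K·i/n = 270.0 × 0.003833 / 0.29 = 3.569 m/day.
t = 1000 / 3.569 = 280.2 days.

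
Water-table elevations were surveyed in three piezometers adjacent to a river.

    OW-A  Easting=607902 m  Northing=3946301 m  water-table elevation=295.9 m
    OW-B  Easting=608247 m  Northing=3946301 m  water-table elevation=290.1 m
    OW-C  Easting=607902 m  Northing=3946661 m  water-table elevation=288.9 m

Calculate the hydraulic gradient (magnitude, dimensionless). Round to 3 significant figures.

∂h/∂x = (290.1 − 295.9) / (608247 − 607902) = -0.01681
∂h/∂y = (288.9 − 295.9) / (3946661 − 3946301) = -0.01944
|∇h| = √(-0.01681² + -0.01944²) = 0.0257

0.0257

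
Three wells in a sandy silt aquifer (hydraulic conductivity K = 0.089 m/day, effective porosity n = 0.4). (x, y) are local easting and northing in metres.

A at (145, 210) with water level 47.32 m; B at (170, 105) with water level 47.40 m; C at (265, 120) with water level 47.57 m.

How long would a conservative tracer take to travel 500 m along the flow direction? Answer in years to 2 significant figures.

Differences from A: to B (Δx, Δy, Δh) = (25, -105, +0.08); to C = (120, -90, +0.25).
Determinant of the coordinate differences = 25·(-90) − 120·(-105) = 10350.
∂h/∂x = [(+0.08)·(-90) − (+0.25)·(-105)] / 10350 = +0.001841
∂h/∂y = [25·(+0.25) − 120·(+0.08)] / 10350 = -0.0003237
|∇h| = √(0.001841² + -0.0003237²) = 0.001869
Seepage velocity v = K·i/n = 0.089 × 0.001869 / 0.4 = 0.0004159 m/day.
t = 500 / 0.0004159 = 1.202e+06 days = 3.29e+03 years.

3300 years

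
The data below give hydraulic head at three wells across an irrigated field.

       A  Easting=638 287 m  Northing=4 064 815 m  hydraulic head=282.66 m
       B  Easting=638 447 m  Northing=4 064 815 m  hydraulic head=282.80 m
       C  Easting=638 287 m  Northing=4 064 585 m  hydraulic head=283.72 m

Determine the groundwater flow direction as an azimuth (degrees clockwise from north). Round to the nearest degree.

349°

∂h/∂x = (282.80 − 282.66) / (638447 − 638287) = +0.0008750
∂h/∂y = (283.72 − 282.66) / (4064585 − 4064815) = -0.004609
Flow direction (−∇h) has components (-0.0008750 E, +0.004609 N).
Azimuth = atan2(E, N) = atan2(-0.0008750, +0.004609) = 349.2° ≈ 349°.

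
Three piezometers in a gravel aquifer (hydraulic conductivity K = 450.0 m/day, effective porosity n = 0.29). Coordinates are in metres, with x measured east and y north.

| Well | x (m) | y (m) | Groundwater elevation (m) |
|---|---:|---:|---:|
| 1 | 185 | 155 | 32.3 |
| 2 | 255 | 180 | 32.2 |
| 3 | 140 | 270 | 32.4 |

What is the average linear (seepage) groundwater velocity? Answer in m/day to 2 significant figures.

Three-point gradient (reference 1): Δ to 2 = (70, 25, -0.1), Δ to 3 = (-45, 115, +0.1).
∂h/∂x = -0.001526, ∂h/∂y = +0.0002725 (det = 9175).
|∇h| = √(-0.001526² + 0.0002725²) = 0.00155
Seepage velocity v = K·i/n = 450.0 × 0.00155 / 0.29 = 2.405 m/day.

2.4 m/day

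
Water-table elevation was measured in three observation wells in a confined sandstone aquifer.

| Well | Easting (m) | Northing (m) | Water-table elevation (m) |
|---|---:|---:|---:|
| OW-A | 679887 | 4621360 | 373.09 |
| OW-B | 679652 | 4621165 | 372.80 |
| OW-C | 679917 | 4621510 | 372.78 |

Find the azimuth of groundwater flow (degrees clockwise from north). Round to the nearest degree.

308°

With h = a·x + b·y + c and OW-A as origin, the differences give:
  (-235)·a + (-195)·b = -0.29
  30·a + 150·b = -0.31
Eliminate b (×150 and ×(-195), subtract): -29400·a = -103.950 → a = ∂h/∂x = +0.003536
Back-substitute: b = ∂h/∂y = -0.002774.
Flow direction (−∇h) has components (-0.003536 E, +0.002774 N).
Azimuth = atan2(E, N) = atan2(-0.003536, +0.002774) = 308.1° ≈ 308°.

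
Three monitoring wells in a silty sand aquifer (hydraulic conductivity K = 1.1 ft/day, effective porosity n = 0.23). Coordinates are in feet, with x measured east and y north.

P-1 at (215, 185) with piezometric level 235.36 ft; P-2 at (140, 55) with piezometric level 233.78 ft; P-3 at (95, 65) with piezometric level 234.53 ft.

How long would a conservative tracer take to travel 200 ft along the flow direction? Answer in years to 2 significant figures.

5.0 years

Differences from P-1: to P-2 (Δx, Δy, Δh) = (-75, -130, -1.58); to P-3 = (-120, -120, -0.83).
Solve a·Δx + b·Δy = Δh: det = (-75)·(-120) − (-120)·(-130) = -6600.
∂h/∂x = [(-1.58)·(-120) − (-0.83)·(-130)] / -6600 = -0.01238
∂h/∂y = [(-75)·(-0.83) − (-120)·(-1.58)] / -6600 = +0.01930
|∇h| = √(-0.01238² + 0.01930²) = 0.02293
Seepage velocity v = K·i/n = 1.1 × 0.02293 / 0.23 = 0.1097 ft/day.
t = 200 / 0.1097 = 1823 days = 4.99 years.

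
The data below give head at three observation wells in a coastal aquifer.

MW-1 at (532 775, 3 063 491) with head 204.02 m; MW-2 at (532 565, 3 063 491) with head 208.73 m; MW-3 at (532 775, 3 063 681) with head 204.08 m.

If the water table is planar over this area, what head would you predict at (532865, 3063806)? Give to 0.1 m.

202.1 m

∂h/∂x = (208.73 − 204.02) / (532565 − 532775) = -0.02243
∂h/∂y = (204.08 − 204.02) / (3063681 − 3063491) = +0.0003158
h(532865, 3063806) = 204.02 + (-0.02243)·(90) + (+0.0003158)·(315) = 204.02 -2.019 +0.099 = 202.101 m.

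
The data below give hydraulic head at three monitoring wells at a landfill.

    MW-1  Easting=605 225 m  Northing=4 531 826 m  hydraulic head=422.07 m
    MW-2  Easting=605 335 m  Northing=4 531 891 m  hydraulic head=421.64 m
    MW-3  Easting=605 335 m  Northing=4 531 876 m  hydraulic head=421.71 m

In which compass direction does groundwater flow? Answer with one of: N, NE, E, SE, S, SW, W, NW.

N

Three-point gradient (reference MW-1): Δ to MW-2 = (110, 65, -0.43), Δ to MW-3 = (110, 50, -0.36).
∂h/∂x = -0.001152, ∂h/∂y = -0.004667 (det = -1650).
Flow = −∇h = (+0.001152 east, +0.004667 north), which points north.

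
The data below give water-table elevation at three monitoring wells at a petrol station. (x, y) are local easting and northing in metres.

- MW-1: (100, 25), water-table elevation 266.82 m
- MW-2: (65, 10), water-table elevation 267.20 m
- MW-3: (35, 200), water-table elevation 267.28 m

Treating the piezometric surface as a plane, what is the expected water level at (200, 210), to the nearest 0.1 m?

265.6 m

With h = a·x + b·y + c and MW-1 as origin, the differences give:
  (-35)·a + (-15)·b = +0.38
  (-65)·a + 175·b = +0.46
Eliminate b (×175 and ×(-15), subtract): -7100·a = 73.400 → a = ∂h/∂x = -0.01034
Back-substitute: b = ∂h/∂y = -0.001211.
h(200, 210) = 266.82 + (-0.01034)·(100) + (-0.001211)·(185) = 266.82 -1.034 -0.224 = 265.562 m.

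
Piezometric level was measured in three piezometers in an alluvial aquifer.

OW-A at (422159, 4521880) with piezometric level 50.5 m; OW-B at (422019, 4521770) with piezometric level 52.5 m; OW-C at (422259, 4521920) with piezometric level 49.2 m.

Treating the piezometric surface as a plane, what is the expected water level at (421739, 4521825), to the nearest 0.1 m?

55.6 m

With h = a·x + b·y + c and OW-A as origin, the differences give:
  (-140)·a + (-110)·b = +2.0
  100·a + 40·b = -1.3
Eliminate b (×40 and ×(-110), subtract): 5400·a = -63.00 → a = ∂h/∂x = -0.01167
Back-substitute: b = ∂h/∂y = -0.003333.
h(421739, 4521825) = 50.5 + (-0.01167)·(-420) + (-0.003333)·(-55) = 50.5 +4.900 +0.183 = 55.583 m.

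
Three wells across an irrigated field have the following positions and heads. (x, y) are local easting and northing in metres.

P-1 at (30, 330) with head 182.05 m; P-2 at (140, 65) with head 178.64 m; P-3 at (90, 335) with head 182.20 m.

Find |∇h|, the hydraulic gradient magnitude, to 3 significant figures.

0.0135

Three-point gradient (reference P-1): Δ to P-2 = (110, -265, -3.41), Δ to P-3 = (60, 5, +0.15).
∂h/∂x = +0.001380, ∂h/∂y = +0.01344 (det = 16450).
|∇h| = √(0.001380² + 0.01344²) = 0.01351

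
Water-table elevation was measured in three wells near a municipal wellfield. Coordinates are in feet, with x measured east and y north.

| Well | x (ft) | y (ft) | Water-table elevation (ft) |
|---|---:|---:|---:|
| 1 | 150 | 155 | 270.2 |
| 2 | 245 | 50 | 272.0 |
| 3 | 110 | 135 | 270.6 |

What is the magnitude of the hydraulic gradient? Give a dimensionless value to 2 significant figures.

Differences from 1: to 2 (Δx, Δy, Δh) = (95, -105, +1.8); to 3 = (-40, -20, +0.4).
Solve a·Δx + b·Δy = Δh: det = 95·(-20) − (-40)·(-105) = -6100.
∂h/∂x = [(+1.8)·(-20) − (+0.4)·(-105)] / -6100 = -0.0009836
∂h/∂y = [95·(+0.4) − (-40)·(+1.8)] / -6100 = -0.01803
|∇h| = √(-0.0009836² + -0.01803²) = 0.01806

0.018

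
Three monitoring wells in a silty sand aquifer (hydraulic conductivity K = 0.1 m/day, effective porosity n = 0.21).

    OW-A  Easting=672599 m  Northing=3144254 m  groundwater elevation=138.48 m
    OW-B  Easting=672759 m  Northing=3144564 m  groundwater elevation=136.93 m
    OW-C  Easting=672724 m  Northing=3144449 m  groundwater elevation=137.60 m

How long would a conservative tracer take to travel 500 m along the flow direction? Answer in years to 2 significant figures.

Differences from OW-A: to OW-B (Δx, Δy, Δh) = (160, 310, -1.55); to OW-C = (125, 195, -0.88).
Determinant of the coordinate differences = 160·195 − 125·310 = -7550.
∂h/∂x = [(-1.55)·195 − (-0.88)·310] / -7550 = +0.003901
∂h/∂y = [160·(-0.88) − 125·(-1.55)] / -7550 = -0.007013
|∇h| = √(0.003901² + -0.007013²) = 0.008025
Seepage velocity v = K·i/n = 0.1 × 0.008025 / 0.21 = 0.003821 m/day.
t = 500 / 0.003821 = 1.309e+05 days = 358 years.

360 years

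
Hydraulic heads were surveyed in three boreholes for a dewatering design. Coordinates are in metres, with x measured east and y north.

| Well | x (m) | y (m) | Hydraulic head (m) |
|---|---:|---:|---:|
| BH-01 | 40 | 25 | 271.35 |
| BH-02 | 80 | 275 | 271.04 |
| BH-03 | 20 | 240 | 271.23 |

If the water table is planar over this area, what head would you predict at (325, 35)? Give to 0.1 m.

270.6 m

Taking BH-01 as reference: BH-02−BH-01 = (40, 250, -0.31); BH-03−BH-01 = (-20, 215, -0.12).
Determinant of the coordinate differences = 40·215 − (-20)·250 = 13600.
∂h/∂x = [(-0.31)·215 − (-0.12)·250] / 13600 = -0.002695
∂h/∂y = [40·(-0.12) − (-20)·(-0.31)] / 13600 = -0.0008088
h(325, 35) = 271.35 + (-0.002695)·(285) + (-0.0008088)·(10) = 271.35 -0.768 -0.008 = 270.574 m.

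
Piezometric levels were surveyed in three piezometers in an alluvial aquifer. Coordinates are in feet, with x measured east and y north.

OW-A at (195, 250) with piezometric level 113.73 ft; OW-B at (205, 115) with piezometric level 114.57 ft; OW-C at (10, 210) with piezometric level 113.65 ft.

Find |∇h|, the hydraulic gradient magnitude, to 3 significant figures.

Differences from OW-A: to OW-B (Δx, Δy, Δh) = (10, -135, +0.84); to OW-C = (-185, -40, -0.08).
Solve a·Δx + b·Δy = Δh: det = 10·(-40) − (-185)·(-135) = -25375.
∂h/∂x = [(+0.84)·(-40) − (-0.08)·(-135)] / -25375 = +0.001750
∂h/∂y = [10·(-0.08) − (-185)·(+0.84)] / -25375 = -0.006093
|∇h| = √(0.001750² + -0.006093²) = 0.006339

0.00634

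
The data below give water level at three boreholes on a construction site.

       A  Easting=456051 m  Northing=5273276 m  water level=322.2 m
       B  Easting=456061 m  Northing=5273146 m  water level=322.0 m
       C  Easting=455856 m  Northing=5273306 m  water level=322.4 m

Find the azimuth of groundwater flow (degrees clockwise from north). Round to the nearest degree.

152°

Taking A as reference: B−A = (10, -130, -0.2); C−A = (-195, 30, +0.2).
Solve a·Δx + b·Δy = Δh: det = 10·30 − (-195)·(-130) = -25050.
∂h/∂x = [(-0.2)·30 − (+0.2)·(-130)] / -25050 = -0.0007984
∂h/∂y = [10·(+0.2) − (-195)·(-0.2)] / -25050 = +0.001477
Flow direction (−∇h) has components (+0.0007984 E, -0.001477 N).
Azimuth = atan2(E, N) = atan2(+0.0007984, -0.001477) = 151.6° ≈ 152°.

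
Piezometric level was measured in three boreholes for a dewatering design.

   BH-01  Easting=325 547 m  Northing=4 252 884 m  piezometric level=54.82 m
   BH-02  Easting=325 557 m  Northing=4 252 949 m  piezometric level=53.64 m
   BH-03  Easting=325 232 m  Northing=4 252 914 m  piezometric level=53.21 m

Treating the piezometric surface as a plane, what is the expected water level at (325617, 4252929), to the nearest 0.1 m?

54.2 m

Taking BH-01 as reference: BH-02−BH-01 = (10, 65, -1.18); BH-03−BH-01 = (-315, 30, -1.61).
Solve a·Δx + b·Δy = Δh: det = 10·30 − (-315)·65 = 20775.
∂h/∂x = [(-1.18)·30 − (-1.61)·65] / 20775 = +0.003333
∂h/∂y = [10·(-1.61) − (-315)·(-1.18)] / 20775 = -0.01867
h(325617, 4252929) = 54.82 + (+0.003333)·(70) + (-0.01867)·(45) = 54.82 +0.233 -0.840 = 54.213 m.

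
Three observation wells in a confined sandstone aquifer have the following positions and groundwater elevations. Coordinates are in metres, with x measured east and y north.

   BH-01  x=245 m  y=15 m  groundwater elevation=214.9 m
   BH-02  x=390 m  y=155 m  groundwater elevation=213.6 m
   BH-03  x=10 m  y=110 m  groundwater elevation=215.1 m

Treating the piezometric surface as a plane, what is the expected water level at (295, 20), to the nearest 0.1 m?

Taking BH-01 as reference: BH-02−BH-01 = (145, 140, -1.3); BH-03−BH-01 = (-235, 95, +0.2).
Determinant of the coordinate differences = 145·95 − (-235)·140 = 46675.
∂h/∂x = [(-1.3)·95 − (+0.2)·140] / 46675 = -0.003246
∂h/∂y = [145·(+0.2) − (-235)·(-1.3)] / 46675 = -0.005924
h(295, 20) = 214.9 + (-0.003246)·(50) + (-0.005924)·(5) = 214.9 -0.162 -0.030 = 214.708 m.

214.7 m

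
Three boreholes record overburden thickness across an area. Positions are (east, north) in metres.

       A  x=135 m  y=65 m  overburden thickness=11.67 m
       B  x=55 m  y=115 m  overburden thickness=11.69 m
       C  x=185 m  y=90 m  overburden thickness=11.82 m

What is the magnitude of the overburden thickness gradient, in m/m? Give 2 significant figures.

Taking A as reference: B−A = (-80, 50, +0.02); C−A = (50, 25, +0.15).
Determinant of the coordinate differences = (-80)·25 − 50·50 = -4500.
∂d/∂x = [(+0.02)·25 − (+0.15)·50] / -4500 = +0.001556
∂d/∂y = [(-80)·(+0.15) − 50·(+0.02)] / -4500 = +0.002889
|∇f| = √(0.001556² + 0.002889²) = 0.003281 m/m

0.0033 m/m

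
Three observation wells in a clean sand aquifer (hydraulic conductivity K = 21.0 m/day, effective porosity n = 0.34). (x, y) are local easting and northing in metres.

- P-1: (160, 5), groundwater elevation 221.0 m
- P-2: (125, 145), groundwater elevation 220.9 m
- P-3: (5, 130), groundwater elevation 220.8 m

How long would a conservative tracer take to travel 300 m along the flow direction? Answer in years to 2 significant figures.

Differences from P-1: to P-2 (Δx, Δy, Δh) = (-35, 140, -0.1); to P-3 = (-155, 125, -0.2).
Solve a·Δx + b·Δy = Δh: det = (-35)·125 − (-155)·140 = 17325.
∂h/∂x = [(-0.1)·125 − (-0.2)·140] / 17325 = +0.0008947
∂h/∂y = [(-35)·(-0.2) − (-155)·(-0.1)] / 17325 = -0.0004906
|∇h| = √(0.0008947² + -0.0004906²) = 0.00102
Seepage velocity v = K·i/n = 21.0 × 0.00102 / 0.34 = 0.063 m/day.
t = 300 / 0.063 = 4762 days = 13 years.

13 years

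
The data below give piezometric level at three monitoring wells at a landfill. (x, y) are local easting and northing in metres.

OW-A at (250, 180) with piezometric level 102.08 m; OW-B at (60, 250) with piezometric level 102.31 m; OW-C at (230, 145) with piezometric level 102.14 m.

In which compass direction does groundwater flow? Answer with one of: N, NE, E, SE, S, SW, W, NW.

With h = a·x + b·y + c and OW-A as origin, the differences give:
  (-190)·a + 70·b = +0.23
  (-20)·a + (-35)·b = +0.06
Eliminate b (×(-35) and ×70, subtract): 8050·a = -12.250 → a = ∂h/∂x = -0.001522
Back-substitute: b = ∂h/∂y = -0.0008447.
Flow = −∇h = (+0.001522 east, +0.0008447 north), which points northeast.

NE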